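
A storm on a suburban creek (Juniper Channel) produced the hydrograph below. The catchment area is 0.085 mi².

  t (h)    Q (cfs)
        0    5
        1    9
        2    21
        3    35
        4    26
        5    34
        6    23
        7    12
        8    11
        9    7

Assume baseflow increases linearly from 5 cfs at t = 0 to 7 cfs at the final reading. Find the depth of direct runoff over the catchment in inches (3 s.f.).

Direct runoff: 0.00, 3.78, 15.56, 29.33, 20.11, 27.89, 16.67, 5.44, 4.22, 0.00 cfs; ΣQ_DR = 123.0 cfs.
V = ΣQ_DR · Δt = 123.0 × 3600 s = 4.428 × 10^5 ft³.
Over A = 0.085 mi², depth = V / A = 2.24 in.

d ≈ 2.24 in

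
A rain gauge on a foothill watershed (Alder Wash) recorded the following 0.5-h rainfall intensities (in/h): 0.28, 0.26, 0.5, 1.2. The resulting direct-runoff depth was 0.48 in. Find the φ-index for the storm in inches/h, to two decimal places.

Only the 2 blocks with intensity above φ contribute runoff: 0.5, 1.2 in/h.
Σ(I−φ)·Δt = d  ⇒  (0.5+1.2 − 2φ)·0.5 = 0.48
φ = (1.700 − 0.48/0.5) / 2 = 0.37 in/h.

φ ≈ 0.37 in/h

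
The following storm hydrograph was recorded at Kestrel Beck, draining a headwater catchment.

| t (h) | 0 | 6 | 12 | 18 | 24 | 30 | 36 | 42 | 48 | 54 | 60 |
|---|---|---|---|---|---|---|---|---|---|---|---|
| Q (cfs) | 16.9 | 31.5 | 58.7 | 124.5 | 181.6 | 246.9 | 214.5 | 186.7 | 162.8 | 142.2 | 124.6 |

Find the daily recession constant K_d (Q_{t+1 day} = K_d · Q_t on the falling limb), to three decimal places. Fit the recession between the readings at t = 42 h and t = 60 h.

Between t = 42 h and t = 60 h the flow falls from 186.7 to 124.6 cfs over 3×6 h = 18 h.
Per-interval ratio K = (124.6/186.7)^(1/3) = 0.8739; K_d = K^(24/6) = 0.583.

K_d ≈ 0.583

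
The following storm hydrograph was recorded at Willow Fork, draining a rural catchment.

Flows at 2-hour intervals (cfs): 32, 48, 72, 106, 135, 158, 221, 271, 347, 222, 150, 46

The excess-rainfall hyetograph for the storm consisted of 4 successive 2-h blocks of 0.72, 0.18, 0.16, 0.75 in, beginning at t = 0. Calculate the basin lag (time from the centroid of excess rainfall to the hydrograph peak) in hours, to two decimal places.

Centroid of excess rainfall: t_c = Σ P_i·t̄_i / ΣP_i = 4.0387 h (block centres at 1, 3, 5, 7 h).
Hydrograph peak occurs at t = 16 h, so basin lag t_L = 16 − 4.0387 = 11.96 h.

t_L ≈ 11.96 h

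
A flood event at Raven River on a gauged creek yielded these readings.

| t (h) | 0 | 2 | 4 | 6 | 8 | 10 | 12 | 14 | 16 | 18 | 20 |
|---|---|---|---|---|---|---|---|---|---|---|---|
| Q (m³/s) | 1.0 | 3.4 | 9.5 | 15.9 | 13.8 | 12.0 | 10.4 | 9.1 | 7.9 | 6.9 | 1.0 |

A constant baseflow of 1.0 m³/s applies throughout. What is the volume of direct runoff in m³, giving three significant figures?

Direct-runoff ordinates (Q − Q_b): 0.0, 2.4, 8.5, 14.9, 12.8, 11.0, 9.4, 8.1, 6.9, 5.9, 0.0 m³/s.
ΣQ_DR = 79.90 m³/s.
With Δt = 2 h = 7200 s, V = ΣQ_DR · Δt = 79.90 × 7200 = 5.75 × 10^5 m³.

V ≈ 5.75 × 10^5 m³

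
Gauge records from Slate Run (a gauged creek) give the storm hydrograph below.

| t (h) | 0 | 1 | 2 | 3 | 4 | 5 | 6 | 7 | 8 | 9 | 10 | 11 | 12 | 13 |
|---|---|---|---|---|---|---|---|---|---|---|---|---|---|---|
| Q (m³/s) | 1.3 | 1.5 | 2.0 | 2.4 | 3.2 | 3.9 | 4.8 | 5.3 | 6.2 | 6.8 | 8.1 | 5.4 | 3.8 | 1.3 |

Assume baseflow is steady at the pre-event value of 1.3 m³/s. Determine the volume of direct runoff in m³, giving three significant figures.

V ≈ 1.36 × 10^5 m³

Direct-runoff ordinates (Q − Q_b): 0.0, 0.2, 0.7, 1.1, 1.9, 2.6, 3.5, 4.0, 4.9, 5.5, 6.8, 4.1, 2.5, 0.0 m³/s.
ΣQ_DR = 37.80 m³/s.
With Δt = 1 h = 3600 s, V = ΣQ_DR · Δt = 37.80 × 3600 = 1.36 × 10^5 m³.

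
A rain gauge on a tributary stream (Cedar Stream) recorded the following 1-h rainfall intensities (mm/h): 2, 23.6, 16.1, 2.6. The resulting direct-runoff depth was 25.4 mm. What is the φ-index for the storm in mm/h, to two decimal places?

Only the 2 blocks with intensity above φ contribute runoff: 23.6, 16.1 mm/h.
Σ(I−φ)·Δt = d  ⇒  (23.6+16.1 − 2φ)·1 = 25.4
φ = (39.70 − 25.4/1) / 2 = 7.15 mm/h.

φ ≈ 7.15 mm/h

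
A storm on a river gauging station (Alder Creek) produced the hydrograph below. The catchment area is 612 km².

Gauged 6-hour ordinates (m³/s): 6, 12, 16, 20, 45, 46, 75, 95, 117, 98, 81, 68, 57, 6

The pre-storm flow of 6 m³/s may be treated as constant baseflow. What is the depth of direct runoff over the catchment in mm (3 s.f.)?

d ≈ 23.2 mm

Direct runoff: 0.0, 6.0, 10.0, 14.0, 39.0, 40.0, 69.0, 89.0, 111.0, 92.0, 75.0, 62.0, 51.0, 0.0 m³/s; ΣQ_DR = 658.0 m³/s.
V = ΣQ_DR · Δt = 658.0 × 21600 s = 1.421 × 10^7 m³.
Over A = 612 km², depth = V / A = 23.2 mm.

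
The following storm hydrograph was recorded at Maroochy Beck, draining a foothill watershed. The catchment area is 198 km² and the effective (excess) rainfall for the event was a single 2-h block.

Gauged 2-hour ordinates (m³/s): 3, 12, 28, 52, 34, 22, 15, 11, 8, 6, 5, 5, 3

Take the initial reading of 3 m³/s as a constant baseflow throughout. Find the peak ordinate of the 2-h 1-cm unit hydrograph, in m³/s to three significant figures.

U_p ≈ 81.7 m³/s

Direct runoff: 0.0, 9.0, 25.0, 49.0, 31.0, 19.0, 12.0, 8.0, 5.0, 3.0, 2.0, 2.0, 0.0 m³/s; ΣQ_DR = 165.0 m³/s, peak = 49.0 m³/s.
Runoff depth d = ΣQ_DR·Δt / A = 165.0 × 7200 / (198 km²) = 6.000 mm.
The 1-cm UH is the DRH scaled by (10 mm)/d, so U_p = 49.0 × 10/6.000 = 81.7 m³/s.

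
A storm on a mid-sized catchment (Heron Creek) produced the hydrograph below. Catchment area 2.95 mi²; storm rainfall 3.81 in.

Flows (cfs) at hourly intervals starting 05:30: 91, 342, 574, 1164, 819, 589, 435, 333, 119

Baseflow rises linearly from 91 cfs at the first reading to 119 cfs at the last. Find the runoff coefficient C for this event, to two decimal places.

C ≈ 0.49

ΣQ_DR = 3521 cfs; V = ΣQ_DR·Δt = 1.268 × 10^7 ft³.
Runoff depth d = V / A = 1.850 in.
C = d / P = 1.850 / 3.81 = 0.49.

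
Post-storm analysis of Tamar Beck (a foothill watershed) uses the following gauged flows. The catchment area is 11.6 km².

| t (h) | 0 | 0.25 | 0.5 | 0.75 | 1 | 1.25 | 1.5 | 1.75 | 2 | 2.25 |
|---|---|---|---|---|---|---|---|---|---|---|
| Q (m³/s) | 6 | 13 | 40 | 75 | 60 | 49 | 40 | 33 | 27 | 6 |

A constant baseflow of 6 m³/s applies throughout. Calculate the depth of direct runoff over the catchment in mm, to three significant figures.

Direct runoff: 0.0, 7.0, 34.0, 69.0, 54.0, 43.0, 34.0, 27.0, 21.0, 0.0 m³/s; ΣQ_DR = 289.0 m³/s.
V = ΣQ_DR · Δt = 289.0 × 900 s = 2.601 × 10^5 m³.
Over A = 11.6 km², depth = V / A = 22.4 mm.

d ≈ 22.4 mm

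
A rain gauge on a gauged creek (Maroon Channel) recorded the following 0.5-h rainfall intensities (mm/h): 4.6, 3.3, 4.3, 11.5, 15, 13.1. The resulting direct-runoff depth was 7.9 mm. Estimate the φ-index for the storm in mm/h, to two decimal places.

Only the 3 blocks with intensity above φ contribute runoff: 11.5, 15, 13.1 mm/h.
Σ(I−φ)·Δt = d  ⇒  (11.5+15+13.1 − 3φ)·0.5 = 7.9
φ = (39.60 − 7.9/0.5) / 3 = 7.93 mm/h.

φ ≈ 7.93 mm/h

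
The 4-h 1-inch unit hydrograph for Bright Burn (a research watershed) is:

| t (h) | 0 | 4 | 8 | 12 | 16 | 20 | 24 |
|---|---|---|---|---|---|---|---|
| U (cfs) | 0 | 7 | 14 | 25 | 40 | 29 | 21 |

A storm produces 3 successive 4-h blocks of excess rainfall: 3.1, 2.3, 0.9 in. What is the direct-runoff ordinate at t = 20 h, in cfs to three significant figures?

By discrete convolution, Q_j = Σ (P_i / 1 in) · U_{j−i}.
At t = 20 h (j=5): Q = (3.1/1)·29 + (2.3/1)·40 + (0.9/1)·25 = 204 cfs.

Q ≈ 204 cfs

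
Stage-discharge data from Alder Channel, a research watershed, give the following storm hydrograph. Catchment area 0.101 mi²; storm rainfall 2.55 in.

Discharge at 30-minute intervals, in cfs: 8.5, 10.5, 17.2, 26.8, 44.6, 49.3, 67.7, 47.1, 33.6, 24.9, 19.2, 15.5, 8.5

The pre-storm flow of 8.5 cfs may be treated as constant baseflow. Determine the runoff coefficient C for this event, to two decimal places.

C ≈ 0.79

ΣQ_DR = 262.9 cfs; V = ΣQ_DR·Δt = 4.732 × 10^5 ft³.
Runoff depth d = V / A = 2.017 in.
C = d / P = 2.017 / 2.55 = 0.79.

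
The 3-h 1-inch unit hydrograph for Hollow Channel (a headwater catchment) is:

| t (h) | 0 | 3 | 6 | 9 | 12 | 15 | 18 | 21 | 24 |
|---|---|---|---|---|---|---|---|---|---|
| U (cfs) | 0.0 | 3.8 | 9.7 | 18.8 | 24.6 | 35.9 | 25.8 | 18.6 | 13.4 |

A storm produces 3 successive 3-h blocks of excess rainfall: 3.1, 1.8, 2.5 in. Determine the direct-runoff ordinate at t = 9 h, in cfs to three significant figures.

By discrete convolution, Q_j = Σ (P_i / 1 in) · U_{j−i}.
At t = 9 h (j=3): Q = (3.1/1)·18.8 + (1.8/1)·9.7 + (2.5/1)·3.8 = 85.2 cfs.

Q ≈ 85.2 cfs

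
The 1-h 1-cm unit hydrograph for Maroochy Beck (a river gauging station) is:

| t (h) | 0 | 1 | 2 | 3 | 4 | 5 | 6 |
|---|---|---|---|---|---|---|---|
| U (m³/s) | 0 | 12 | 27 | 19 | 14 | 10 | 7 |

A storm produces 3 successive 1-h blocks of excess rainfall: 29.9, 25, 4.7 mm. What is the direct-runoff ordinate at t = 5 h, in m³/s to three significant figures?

Q ≈ 73.8 m³/s

By discrete convolution, Q_j = Σ (P_i / 10 mm) · U_{j−i}.
At t = 5 h (j=5): Q = (29.9/10)·10 + (25/10)·14 + (4.7/10)·19 = 73.8 m³/s.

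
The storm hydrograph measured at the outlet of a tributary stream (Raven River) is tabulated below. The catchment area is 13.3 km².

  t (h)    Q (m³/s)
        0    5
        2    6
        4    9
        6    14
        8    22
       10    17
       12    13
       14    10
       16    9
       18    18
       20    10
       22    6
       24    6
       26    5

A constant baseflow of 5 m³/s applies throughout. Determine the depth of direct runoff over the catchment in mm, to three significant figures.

Direct runoff: 0.0, 1.0, 4.0, 9.0, 17.0, 12.0, 8.0, 5.0, 4.0, 13.0, 5.0, 1.0, 1.0, 0.0 m³/s; ΣQ_DR = 80.00 m³/s.
V = ΣQ_DR · Δt = 80.00 × 7200 s = 5.760 × 10^5 m³.
Over A = 13.3 km², depth = V / A = 43.3 mm.

d ≈ 43.3 mm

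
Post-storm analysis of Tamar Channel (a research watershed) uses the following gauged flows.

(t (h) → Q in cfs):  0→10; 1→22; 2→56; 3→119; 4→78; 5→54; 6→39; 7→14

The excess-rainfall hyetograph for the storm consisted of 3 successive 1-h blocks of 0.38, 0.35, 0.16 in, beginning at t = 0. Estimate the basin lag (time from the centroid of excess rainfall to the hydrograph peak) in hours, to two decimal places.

t_L ≈ 1.75 h

Centroid of excess rainfall: t_c = Σ P_i·t̄_i / ΣP_i = 1.2528 h (block centres at 0.5, 1.5, 2.5 h).
Hydrograph peak occurs at t = 3 h, so basin lag t_L = 3 − 1.2528 = 1.75 h.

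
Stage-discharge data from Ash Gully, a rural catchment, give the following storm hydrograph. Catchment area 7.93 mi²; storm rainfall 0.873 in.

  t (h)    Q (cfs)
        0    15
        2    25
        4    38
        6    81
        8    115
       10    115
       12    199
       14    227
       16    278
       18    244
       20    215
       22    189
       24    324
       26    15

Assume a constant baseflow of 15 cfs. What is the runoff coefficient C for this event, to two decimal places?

ΣQ_DR = 1870 cfs; V = ΣQ_DR·Δt = 1.346 × 10^7 ft³.
Runoff depth d = V / A = 0.7308 in.
C = d / P = 0.7308 / 0.873 = 0.84.

C ≈ 0.84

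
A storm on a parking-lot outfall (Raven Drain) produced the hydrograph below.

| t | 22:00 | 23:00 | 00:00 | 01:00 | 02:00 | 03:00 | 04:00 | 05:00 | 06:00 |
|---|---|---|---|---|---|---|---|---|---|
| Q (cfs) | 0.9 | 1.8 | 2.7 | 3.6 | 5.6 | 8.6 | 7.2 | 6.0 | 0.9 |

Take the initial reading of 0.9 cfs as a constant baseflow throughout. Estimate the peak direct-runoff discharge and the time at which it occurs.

Q_p = 7.7 cfs at t = 03:00

Subtracting baseflow gives direct-runoff ordinates: 0.0, 0.9, 1.8, 2.7, 4.7, 7.7, 6.3, 5.1, 0.0 cfs.
The maximum is 7.7 cfs, occurring at the reading for t = 03:00.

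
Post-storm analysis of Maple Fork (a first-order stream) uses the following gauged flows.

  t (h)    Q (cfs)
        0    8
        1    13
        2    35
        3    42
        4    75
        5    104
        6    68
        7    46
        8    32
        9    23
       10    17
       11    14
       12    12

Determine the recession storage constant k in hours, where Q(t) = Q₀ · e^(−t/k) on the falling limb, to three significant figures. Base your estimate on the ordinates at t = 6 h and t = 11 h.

On the falling limb, Q drops from 68 to 14 cfs between t = 6 h and t = 11 h (Δt = 5 h).
k = −Δt / ln(Q₂/Q₁) = −5 / ln(14/68) = 3.16 h.

k ≈ 3.16 h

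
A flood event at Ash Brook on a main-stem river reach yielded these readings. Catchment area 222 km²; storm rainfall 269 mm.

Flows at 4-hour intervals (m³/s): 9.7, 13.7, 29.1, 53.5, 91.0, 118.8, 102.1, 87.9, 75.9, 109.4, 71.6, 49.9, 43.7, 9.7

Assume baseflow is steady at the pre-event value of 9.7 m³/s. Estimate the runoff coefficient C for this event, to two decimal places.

ΣQ_DR = 730.2 m³/s; V = ΣQ_DR·Δt = 1.051 × 10^7 m³.
Runoff depth d = V / A = 47.36 mm.
C = d / P = 47.36 / 269 = 0.18.

C ≈ 0.18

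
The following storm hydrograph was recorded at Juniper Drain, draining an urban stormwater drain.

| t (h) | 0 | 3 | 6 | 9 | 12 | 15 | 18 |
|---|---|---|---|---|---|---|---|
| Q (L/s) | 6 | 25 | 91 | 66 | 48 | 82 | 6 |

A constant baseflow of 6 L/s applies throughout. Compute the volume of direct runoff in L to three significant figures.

V ≈ 3.05 × 10^6 L

Direct-runoff ordinates (Q − Q_b): 0.0, 19.0, 85.0, 60.0, 42.0, 76.0, 0.0 L/s.
ΣQ_DR = 282.0 L/s.
With Δt = 3 h = 10800 s, V = ΣQ_DR · Δt = 282.0 × 10800 = 3.05 × 10^6 L.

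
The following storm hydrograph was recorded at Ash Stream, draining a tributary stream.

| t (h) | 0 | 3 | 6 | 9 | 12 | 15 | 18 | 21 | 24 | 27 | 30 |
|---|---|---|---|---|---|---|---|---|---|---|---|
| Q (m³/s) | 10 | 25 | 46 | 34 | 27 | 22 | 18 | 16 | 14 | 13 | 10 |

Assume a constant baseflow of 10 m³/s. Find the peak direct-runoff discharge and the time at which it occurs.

Q_p = 36.0 m³/s at t = 6 h

Subtracting baseflow gives direct-runoff ordinates: 0.0, 15.0, 36.0, 24.0, 17.0, 12.0, 8.0, 6.0, 4.0, 3.0, 0.0 m³/s.
The maximum is 36.0 m³/s, occurring at the reading for t = 6 h.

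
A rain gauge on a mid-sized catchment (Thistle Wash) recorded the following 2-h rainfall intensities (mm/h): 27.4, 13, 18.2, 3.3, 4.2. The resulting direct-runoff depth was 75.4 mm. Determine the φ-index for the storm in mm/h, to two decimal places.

Only the 3 blocks with intensity above φ contribute runoff: 27.4, 13, 18.2 mm/h.
Σ(I−φ)·Δt = d  ⇒  (27.4+13+18.2 − 3φ)·2 = 75.4
φ = (58.60 − 75.4/2) / 3 = 6.97 mm/h.

φ ≈ 6.97 mm/h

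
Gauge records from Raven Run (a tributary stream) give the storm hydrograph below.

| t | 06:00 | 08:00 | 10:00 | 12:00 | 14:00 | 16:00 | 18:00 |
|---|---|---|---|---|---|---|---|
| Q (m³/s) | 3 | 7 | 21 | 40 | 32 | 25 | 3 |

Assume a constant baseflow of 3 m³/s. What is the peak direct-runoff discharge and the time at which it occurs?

Subtracting baseflow gives direct-runoff ordinates: 0.0, 4.0, 18.0, 37.0, 29.0, 22.0, 0.0 m³/s.
The maximum is 37.0 m³/s, occurring at the reading for t = 12:00.

Q_p = 37.0 m³/s at t = 12:00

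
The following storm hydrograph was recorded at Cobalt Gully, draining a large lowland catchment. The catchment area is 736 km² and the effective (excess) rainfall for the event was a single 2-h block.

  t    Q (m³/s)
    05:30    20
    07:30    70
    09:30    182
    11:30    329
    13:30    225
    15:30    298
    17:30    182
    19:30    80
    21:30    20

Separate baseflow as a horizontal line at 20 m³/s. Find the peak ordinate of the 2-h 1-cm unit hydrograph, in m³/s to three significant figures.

Direct runoff: 0.0, 50.0, 162.0, 309.0, 205.0, 278.0, 162.0, 60.0, 0.0 m³/s; ΣQ_DR = 1226 m³/s, peak = 309.0 m³/s.
Runoff depth d = ΣQ_DR·Δt / A = 1226 × 7200 / (736 km²) = 11.99 mm.
The 1-cm UH is the DRH scaled by (10 mm)/d, so U_p = 309.0 × 10/11.99 = 258 m³/s.

U_p ≈ 258 m³/s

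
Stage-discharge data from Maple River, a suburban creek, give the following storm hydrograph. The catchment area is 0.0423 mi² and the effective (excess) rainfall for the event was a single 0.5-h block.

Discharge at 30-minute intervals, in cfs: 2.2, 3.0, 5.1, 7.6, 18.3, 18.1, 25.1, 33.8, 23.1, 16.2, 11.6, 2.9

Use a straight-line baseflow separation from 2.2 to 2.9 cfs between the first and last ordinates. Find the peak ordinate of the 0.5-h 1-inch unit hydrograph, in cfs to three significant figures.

Direct runoff: 0.00, 0.74, 2.77, 5.21, 15.85, 15.58, 22.52, 31.15, 20.39, 13.43, 8.76, 0.00 cfs; ΣQ_DR = 136.4 cfs, peak = 31.15 cfs.
Runoff depth d = ΣQ_DR·Δt / A = 136.4 × 1800 / (0.0423 mi²) = 2.498 in.
The 1-inch UH is the DRH scaled by (1 in)/d, so U_p = 31.15 × 1/2.498 = 12.5 cfs.

U_p ≈ 12.5 cfs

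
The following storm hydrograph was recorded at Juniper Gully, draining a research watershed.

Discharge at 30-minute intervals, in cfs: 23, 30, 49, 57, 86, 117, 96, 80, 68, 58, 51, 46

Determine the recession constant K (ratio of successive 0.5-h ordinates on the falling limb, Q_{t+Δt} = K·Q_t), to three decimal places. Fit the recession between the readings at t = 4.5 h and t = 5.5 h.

K ≈ 0.891

Using the recession-limb readings at t = 4.5 h and t = 5.5 h: Q falls from 58 to 46 cfs over 2 intervals.
K = (Q₂/Q₁)^(1/2) = (46/58)^(1/2) = 0.891.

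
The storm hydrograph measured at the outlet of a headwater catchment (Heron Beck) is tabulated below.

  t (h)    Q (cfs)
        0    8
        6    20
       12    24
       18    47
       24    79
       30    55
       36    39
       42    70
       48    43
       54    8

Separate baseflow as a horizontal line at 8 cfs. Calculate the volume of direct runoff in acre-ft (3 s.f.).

Direct-runoff ordinates (Q − Q_b): 0.0, 12.0, 16.0, 39.0, 71.0, 47.0, 31.0, 62.0, 35.0, 0.0 cfs.
ΣQ_DR = 313.0 cfs.
With Δt = 6 h = 21600 s, V = ΣQ_DR · Δt = 313.0 × 21600 = 6.76 × 10^6 ft³ = 155 acre-ft.

V ≈ 155 acre-ft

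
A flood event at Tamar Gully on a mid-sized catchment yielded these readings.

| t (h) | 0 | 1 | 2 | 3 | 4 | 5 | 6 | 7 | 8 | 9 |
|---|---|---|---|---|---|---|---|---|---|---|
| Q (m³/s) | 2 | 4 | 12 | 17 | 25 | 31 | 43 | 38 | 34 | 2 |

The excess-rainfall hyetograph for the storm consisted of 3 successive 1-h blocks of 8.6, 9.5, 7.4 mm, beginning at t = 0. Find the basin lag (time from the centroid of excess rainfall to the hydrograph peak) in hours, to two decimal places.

t_L ≈ 4.55 h

Centroid of excess rainfall: t_c = Σ P_i·t̄_i / ΣP_i = 1.4529 h (block centres at 0.5, 1.5, 2.5 h).
Hydrograph peak occurs at t = 6 h, so basin lag t_L = 6 − 1.4529 = 4.55 h.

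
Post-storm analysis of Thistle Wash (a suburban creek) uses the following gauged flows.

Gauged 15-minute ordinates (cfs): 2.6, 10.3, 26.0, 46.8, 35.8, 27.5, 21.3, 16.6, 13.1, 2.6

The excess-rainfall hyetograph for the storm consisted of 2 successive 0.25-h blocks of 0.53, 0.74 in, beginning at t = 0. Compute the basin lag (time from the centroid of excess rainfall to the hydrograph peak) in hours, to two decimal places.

Centroid of excess rainfall: t_c = Σ P_i·t̄_i / ΣP_i = 0.2707 h (block centres at 0.125, 0.375 h).
Hydrograph peak occurs at t = 0.75 h, so basin lag t_L = 0.75 − 0.2707 = 0.48 h.

t_L ≈ 0.48 h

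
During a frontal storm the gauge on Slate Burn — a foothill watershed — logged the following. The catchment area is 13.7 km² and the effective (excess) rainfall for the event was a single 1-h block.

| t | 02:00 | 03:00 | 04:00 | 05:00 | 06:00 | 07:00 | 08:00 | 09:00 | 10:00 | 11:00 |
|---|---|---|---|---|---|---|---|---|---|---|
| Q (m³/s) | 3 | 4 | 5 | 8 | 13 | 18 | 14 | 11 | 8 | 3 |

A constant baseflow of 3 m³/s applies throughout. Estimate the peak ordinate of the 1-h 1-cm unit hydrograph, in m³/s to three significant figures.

Direct runoff: 0.0, 1.0, 2.0, 5.0, 10.0, 15.0, 11.0, 8.0, 5.0, 0.0 m³/s; ΣQ_DR = 57.00 m³/s, peak = 15.0 m³/s.
Runoff depth d = ΣQ_DR·Δt / A = 57.00 × 3600 / (13.7 km²) = 14.98 mm.
The 1-cm UH is the DRH scaled by (10 mm)/d, so U_p = 15.0 × 10/14.98 = 10.0 m³/s.

U_p ≈ 10.0 m³/s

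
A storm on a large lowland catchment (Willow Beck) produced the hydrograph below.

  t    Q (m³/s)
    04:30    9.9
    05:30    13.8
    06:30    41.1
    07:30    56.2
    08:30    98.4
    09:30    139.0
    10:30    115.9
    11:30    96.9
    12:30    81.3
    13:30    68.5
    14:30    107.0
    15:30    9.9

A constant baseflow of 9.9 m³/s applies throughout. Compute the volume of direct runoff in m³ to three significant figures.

Direct-runoff ordinates (Q − Q_b): 0.0, 3.9, 31.2, 46.3, 88.5, 129.1, 106.0, 87.0, 71.4, 58.6, 97.1, 0.0 m³/s.
ΣQ_DR = 719.1 m³/s.
With Δt = 1 h = 3600 s, V = ΣQ_DR · Δt = 719.1 × 3600 = 2.59 × 10^6 m³.

V ≈ 2.59 × 10^6 m³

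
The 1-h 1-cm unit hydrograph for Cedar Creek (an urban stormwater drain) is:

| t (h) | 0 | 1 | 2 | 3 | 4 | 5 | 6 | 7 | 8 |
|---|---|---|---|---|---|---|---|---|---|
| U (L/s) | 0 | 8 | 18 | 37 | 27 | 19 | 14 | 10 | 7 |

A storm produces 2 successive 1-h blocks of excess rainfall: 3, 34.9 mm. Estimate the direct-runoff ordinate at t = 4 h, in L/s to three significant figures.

By discrete convolution, Q_j = Σ (P_i / 10 mm) · U_{j−i}.
At t = 4 h (j=4): Q = (3/10)·27 + (34.9/10)·37 = 137 L/s.

Q ≈ 137 L/s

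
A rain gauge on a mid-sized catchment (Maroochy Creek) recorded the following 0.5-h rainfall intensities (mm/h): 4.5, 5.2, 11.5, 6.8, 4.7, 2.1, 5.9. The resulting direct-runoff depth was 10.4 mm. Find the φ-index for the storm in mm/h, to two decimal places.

φ ≈ 2.97 mm/h

Only the 6 blocks with intensity above φ contribute runoff: 4.5, 5.2, 11.5, 6.8, 4.7, 5.9 mm/h.
Σ(I−φ)·Δt = d  ⇒  (4.5+5.2+11.5+6.8+4.7+5.9 − 6φ)·0.5 = 10.4
φ = (38.60 − 10.4/0.5) / 6 = 2.97 mm/h.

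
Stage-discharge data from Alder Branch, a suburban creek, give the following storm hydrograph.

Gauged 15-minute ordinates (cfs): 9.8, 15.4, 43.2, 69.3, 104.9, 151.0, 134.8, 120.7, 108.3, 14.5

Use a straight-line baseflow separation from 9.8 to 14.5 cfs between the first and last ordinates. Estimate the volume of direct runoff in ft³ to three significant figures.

V ≈ 5.85 × 10^5 ft³

Direct-runoff ordinates (Q − Q_b): 0.00, 5.08, 32.36, 57.93, 93.01, 138.59, 121.87, 107.24, 94.32, 0.00 cfs.
ΣQ_DR = 650.4 cfs.
With Δt = 0.25 h = 900 s, V = ΣQ_DR · Δt = 650.4 × 900 = 5.85 × 10^5 ft³.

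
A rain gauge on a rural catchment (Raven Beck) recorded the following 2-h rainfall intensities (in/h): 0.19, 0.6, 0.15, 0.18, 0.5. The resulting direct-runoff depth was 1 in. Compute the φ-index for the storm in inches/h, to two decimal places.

φ ≈ 0.30 in/h

Only the 2 blocks with intensity above φ contribute runoff: 0.6, 0.5 in/h.
Σ(I−φ)·Δt = d  ⇒  (0.6+0.5 − 2φ)·2 = 1
φ = (1.100 − 1/2) / 2 = 0.30 in/h.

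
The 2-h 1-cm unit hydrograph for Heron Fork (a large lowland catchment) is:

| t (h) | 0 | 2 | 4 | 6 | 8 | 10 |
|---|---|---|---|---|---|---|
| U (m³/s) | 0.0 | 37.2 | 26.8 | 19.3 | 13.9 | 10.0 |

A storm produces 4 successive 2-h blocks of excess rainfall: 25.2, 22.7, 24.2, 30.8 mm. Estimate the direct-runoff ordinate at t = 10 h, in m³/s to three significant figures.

By discrete convolution, Q_j = Σ (P_i / 10 mm) · U_{j−i}.
At t = 10 h (j=5): Q = (25.2/10)·10.0 + (22.7/10)·13.9 + (24.2/10)·19.3 + (30.8/10)·26.8 = 186 m³/s.

Q ≈ 186 m³/s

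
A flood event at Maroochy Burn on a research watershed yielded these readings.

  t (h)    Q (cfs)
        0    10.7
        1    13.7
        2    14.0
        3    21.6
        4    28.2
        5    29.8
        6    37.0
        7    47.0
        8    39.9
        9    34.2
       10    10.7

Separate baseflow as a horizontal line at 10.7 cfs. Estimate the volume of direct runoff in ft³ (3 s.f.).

Direct-runoff ordinates (Q − Q_b): 0.0, 3.0, 3.3, 10.9, 17.5, 19.1, 26.3, 36.3, 29.2, 23.5, 0.0 cfs.
ΣQ_DR = 169.1 cfs.
With Δt = 1 h = 3600 s, V = ΣQ_DR · Δt = 169.1 × 3600 = 6.09 × 10^5 ft³.

V ≈ 6.09 × 10^5 ft³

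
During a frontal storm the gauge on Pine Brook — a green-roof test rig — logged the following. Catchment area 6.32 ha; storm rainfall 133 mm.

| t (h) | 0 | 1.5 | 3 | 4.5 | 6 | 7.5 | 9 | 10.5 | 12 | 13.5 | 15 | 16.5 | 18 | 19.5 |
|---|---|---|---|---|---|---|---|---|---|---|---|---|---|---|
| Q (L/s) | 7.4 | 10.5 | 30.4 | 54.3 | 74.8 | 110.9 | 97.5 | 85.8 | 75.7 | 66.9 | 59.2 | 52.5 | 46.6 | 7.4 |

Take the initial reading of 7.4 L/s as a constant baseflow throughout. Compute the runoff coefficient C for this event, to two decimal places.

ΣQ_DR = 676.3 L/s; V = ΣQ_DR·Δt = 3.652 × 10^6 L.
Runoff depth d = V / A = 57.79 mm.
C = d / P = 57.79 / 133 = 0.43.

C ≈ 0.43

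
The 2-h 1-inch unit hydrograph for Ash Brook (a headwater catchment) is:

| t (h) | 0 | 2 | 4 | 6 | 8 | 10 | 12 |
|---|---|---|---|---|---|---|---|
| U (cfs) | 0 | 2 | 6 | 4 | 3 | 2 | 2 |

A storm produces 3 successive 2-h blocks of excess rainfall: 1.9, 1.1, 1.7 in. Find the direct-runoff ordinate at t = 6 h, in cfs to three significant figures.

Q ≈ 17.6 cfs

By discrete convolution, Q_j = Σ (P_i / 1 in) · U_{j−i}.
At t = 6 h (j=3): Q = (1.9/1)·4 + (1.1/1)·6 + (1.7/1)·2 = 17.6 cfs.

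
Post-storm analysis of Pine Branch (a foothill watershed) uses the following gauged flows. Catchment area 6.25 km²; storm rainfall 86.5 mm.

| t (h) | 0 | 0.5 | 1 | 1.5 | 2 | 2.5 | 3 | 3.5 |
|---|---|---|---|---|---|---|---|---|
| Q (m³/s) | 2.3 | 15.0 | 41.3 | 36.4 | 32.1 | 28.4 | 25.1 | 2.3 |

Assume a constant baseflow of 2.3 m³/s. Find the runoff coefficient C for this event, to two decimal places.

ΣQ_DR = 164.5 m³/s; V = ΣQ_DR·Δt = 2.961 × 10^5 m³.
Runoff depth d = V / A = 47.38 mm.
C = d / P = 47.38 / 86.5 = 0.55.

C ≈ 0.55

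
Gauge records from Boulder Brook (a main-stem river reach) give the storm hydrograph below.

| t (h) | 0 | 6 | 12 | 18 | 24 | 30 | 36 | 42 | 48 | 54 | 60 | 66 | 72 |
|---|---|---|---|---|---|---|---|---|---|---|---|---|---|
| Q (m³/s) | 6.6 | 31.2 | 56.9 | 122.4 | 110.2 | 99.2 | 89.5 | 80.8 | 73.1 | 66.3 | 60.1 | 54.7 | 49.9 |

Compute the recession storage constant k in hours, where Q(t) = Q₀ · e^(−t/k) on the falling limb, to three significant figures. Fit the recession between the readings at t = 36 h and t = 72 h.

On the falling limb, Q drops from 89.5 to 49.9 m³/s between t = 36 h and t = 72 h (Δt = 36 h).
k = −Δt / ln(Q₂/Q₁) = −36 / ln(49.9/89.5) = 61.6 h.

k ≈ 61.6 h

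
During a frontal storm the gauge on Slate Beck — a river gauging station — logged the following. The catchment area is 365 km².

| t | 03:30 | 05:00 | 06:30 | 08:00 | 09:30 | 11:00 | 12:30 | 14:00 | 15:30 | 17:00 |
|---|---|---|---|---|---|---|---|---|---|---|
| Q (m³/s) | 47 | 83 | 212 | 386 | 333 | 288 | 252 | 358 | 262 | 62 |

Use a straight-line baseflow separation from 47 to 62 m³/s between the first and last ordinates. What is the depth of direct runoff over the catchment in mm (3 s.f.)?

Direct runoff: 0.00, 34.33, 161.67, 334.00, 279.33, 232.67, 195.00, 299.33, 201.67, 0.00 m³/s; ΣQ_DR = 1738 m³/s.
V = ΣQ_DR · Δt = 1738 × 5400 s = 9.385 × 10^6 m³.
Over A = 365 km², depth = V / A = 25.7 mm.

d ≈ 25.7 mm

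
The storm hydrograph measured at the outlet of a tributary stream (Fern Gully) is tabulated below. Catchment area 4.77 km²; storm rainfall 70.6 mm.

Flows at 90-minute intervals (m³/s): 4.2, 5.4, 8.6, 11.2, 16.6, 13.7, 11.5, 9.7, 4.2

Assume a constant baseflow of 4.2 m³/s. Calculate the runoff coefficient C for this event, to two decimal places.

ΣQ_DR = 47.30 m³/s; V = ΣQ_DR·Δt = 2.554 × 10^5 m³.
Runoff depth d = V / A = 53.55 mm.
C = d / P = 53.55 / 70.6 = 0.76.

C ≈ 0.76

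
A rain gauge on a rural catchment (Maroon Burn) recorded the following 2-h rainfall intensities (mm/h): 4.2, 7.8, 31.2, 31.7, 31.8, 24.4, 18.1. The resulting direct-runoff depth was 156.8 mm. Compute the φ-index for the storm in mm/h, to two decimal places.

φ ≈ 11.76 mm/h

Only the 5 blocks with intensity above φ contribute runoff: 31.2, 31.7, 31.8, 24.4, 18.1 mm/h.
Σ(I−φ)·Δt = d  ⇒  (31.2+31.7+31.8+24.4+18.1 − 5φ)·2 = 156.8
φ = (137.2 − 156.8/2) / 5 = 11.76 mm/h.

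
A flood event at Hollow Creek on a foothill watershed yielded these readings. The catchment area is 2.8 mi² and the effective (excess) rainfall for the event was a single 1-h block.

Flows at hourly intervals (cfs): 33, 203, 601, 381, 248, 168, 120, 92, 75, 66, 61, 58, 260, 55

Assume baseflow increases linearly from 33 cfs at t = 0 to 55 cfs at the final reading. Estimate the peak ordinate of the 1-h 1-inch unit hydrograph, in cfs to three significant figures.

Direct runoff: 0.00, 168.31, 564.62, 342.92, 208.23, 126.54, 76.85, 47.15, 28.46, 17.77, 11.08, 6.38, 206.69, 0.00 cfs; ΣQ_DR = 1805 cfs, peak = 564.62 cfs.
Runoff depth d = ΣQ_DR·Δt / A = 1805 × 3600 / (2.8 mi²) = 0.9989 in.
The 1-inch UH is the DRH scaled by (1 in)/d, so U_p = 564.62 × 1/0.9989 = 565 cfs.

U_p ≈ 565 cfs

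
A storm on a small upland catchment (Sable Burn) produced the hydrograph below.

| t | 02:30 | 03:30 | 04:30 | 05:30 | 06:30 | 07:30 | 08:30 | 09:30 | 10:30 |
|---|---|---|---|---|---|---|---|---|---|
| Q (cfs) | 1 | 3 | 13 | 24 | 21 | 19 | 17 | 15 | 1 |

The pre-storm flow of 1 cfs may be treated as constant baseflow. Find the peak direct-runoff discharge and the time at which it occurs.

Subtracting baseflow gives direct-runoff ordinates: 0.0, 2.0, 12.0, 23.0, 20.0, 18.0, 16.0, 14.0, 0.0 cfs.
The maximum is 23.0 cfs, occurring at the reading for t = 05:30.

Q_p = 23.0 cfs at t = 05:30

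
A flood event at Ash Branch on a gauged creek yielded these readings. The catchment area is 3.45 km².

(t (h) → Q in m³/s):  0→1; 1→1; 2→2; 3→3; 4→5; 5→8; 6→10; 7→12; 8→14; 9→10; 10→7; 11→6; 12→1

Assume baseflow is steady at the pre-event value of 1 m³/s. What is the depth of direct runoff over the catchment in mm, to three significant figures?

d ≈ 69.9 mm

Direct runoff: 0.0, 0.0, 1.0, 2.0, 4.0, 7.0, 9.0, 11.0, 13.0, 9.0, 6.0, 5.0, 0.0 m³/s; ΣQ_DR = 67.00 m³/s.
V = ΣQ_DR · Δt = 67.00 × 3600 s = 2.412 × 10^5 m³.
Over A = 3.45 km², depth = V / A = 69.9 mm.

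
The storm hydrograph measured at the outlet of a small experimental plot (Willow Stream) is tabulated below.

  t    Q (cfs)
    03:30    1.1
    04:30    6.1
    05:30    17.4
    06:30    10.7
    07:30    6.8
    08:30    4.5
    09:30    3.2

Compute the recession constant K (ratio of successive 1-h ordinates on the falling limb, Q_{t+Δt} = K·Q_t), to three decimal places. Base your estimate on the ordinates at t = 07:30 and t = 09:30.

Using the recession-limb readings at t = 07:30 and t = 09:30: Q falls from 6.8 to 3.2 cfs over 2 intervals.
K = (Q₂/Q₁)^(1/2) = (3.2/6.8)^(1/2) = 0.686.

K ≈ 0.686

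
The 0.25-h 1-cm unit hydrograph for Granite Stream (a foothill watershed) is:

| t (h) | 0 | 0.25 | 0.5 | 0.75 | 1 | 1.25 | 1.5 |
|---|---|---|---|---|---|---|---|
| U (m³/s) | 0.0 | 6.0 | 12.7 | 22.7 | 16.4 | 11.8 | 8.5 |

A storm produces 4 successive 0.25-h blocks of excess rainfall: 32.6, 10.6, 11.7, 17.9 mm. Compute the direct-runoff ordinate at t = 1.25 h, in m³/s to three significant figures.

Q ≈ 105 m³/s

By discrete convolution, Q_j = Σ (P_i / 10 mm) · U_{j−i}.
At t = 1.25 h (j=5): Q = (32.6/10)·11.8 + (10.6/10)·16.4 + (11.7/10)·22.7 + (17.9/10)·12.7 = 105 m³/s.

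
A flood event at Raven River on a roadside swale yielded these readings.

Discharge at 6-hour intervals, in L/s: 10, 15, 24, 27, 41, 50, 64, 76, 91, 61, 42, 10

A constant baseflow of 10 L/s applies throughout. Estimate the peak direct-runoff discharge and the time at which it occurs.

Subtracting baseflow gives direct-runoff ordinates: 0.0, 5.0, 14.0, 17.0, 31.0, 40.0, 54.0, 66.0, 81.0, 51.0, 32.0, 0.0 L/s.
The maximum is 81.0 L/s, occurring at the reading for t = 48 h.

Q_p = 81.0 L/s at t = 48 h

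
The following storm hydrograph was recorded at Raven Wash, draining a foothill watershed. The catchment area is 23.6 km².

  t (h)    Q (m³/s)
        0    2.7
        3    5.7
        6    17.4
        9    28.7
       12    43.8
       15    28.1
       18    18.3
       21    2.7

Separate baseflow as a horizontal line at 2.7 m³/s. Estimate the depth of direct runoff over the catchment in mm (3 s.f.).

Direct runoff: 0.0, 3.0, 14.7, 26.0, 41.1, 25.4, 15.6, 0.0 m³/s; ΣQ_DR = 125.8 m³/s.
V = ΣQ_DR · Δt = 125.8 × 10800 s = 1.359 × 10^6 m³.
Over A = 23.6 km², depth = V / A = 57.6 mm.

d ≈ 57.6 mm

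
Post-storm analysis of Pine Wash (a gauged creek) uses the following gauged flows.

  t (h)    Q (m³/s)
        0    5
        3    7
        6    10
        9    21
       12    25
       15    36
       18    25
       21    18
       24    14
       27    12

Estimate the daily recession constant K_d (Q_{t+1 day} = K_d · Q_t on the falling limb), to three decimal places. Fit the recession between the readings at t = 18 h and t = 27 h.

Between t = 18 h and t = 27 h the flow falls from 25 to 12 m³/s over 3×3 h = 9 h.
Per-interval ratio K = (12/25)^(1/3) = 0.7830; K_d = K^(24/3) = 0.141.

K_d ≈ 0.141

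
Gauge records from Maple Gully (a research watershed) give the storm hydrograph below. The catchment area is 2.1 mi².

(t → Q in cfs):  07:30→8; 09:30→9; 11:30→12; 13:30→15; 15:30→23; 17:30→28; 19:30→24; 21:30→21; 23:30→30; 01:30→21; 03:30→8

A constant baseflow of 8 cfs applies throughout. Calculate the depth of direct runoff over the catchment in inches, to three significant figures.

Direct runoff: 0.0, 1.0, 4.0, 7.0, 15.0, 20.0, 16.0, 13.0, 22.0, 13.0, 0.0 cfs; ΣQ_DR = 111.0 cfs.
V = ΣQ_DR · Δt = 111.0 × 7200 s = 7.992 × 10^5 ft³.
Over A = 2.1 mi², depth = V / A = 0.164 in.

d ≈ 0.164 in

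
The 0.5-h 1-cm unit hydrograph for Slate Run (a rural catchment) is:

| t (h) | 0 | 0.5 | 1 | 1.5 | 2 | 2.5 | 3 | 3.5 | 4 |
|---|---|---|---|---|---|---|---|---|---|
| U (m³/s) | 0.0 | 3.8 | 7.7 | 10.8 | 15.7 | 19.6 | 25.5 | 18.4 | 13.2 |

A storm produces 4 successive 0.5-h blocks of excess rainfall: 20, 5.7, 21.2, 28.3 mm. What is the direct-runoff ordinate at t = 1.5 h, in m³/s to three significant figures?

By discrete convolution, Q_j = Σ (P_i / 10 mm) · U_{j−i}.
At t = 1.5 h (j=3): Q = (20/10)·10.8 + (5.7/10)·7.7 + (21.2/10)·3.8 + (28.3/10)·0.0 = 34.0 m³/s.

Q ≈ 34.0 m³/s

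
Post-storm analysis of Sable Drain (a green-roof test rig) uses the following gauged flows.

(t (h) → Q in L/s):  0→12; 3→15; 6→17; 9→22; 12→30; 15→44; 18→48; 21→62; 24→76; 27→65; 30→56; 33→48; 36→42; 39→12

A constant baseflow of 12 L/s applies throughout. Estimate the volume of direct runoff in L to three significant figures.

V ≈ 4.11 × 10^6 L

Direct-runoff ordinates (Q − Q_b): 0.0, 3.0, 5.0, 10.0, 18.0, 32.0, 36.0, 50.0, 64.0, 53.0, 44.0, 36.0, 30.0, 0.0 L/s.
ΣQ_DR = 381.0 L/s.
With Δt = 3 h = 10800 s, V = ΣQ_DR · Δt = 381.0 × 10800 = 4.11 × 10^6 L.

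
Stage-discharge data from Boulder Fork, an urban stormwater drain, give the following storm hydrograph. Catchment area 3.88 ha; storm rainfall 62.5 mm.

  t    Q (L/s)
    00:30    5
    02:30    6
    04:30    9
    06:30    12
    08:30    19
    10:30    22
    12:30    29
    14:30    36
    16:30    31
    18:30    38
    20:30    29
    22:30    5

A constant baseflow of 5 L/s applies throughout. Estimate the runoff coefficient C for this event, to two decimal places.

C ≈ 0.54

ΣQ_DR = 181.0 L/s; V = ΣQ_DR·Δt = 1.303 × 10^6 L.
Runoff depth d = V / A = 33.59 mm.
C = d / P = 33.59 / 62.5 = 0.54.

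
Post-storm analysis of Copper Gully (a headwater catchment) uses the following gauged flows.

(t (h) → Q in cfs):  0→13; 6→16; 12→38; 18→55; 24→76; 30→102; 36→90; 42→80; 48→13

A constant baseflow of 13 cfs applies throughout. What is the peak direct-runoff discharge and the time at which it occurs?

Q_p = 89.0 cfs at t = 30 h

Subtracting baseflow gives direct-runoff ordinates: 0.0, 3.0, 25.0, 42.0, 63.0, 89.0, 77.0, 67.0, 0.0 cfs.
The maximum is 89.0 cfs, occurring at the reading for t = 30 h.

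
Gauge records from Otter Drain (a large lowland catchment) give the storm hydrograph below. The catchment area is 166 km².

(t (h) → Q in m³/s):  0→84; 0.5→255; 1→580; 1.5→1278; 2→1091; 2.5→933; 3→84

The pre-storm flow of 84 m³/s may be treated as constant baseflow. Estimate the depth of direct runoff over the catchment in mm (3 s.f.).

Direct runoff: 0.0, 171.0, 496.0, 1194.0, 1007.0, 849.0, 0.0 m³/s; ΣQ_DR = 3717 m³/s.
V = ΣQ_DR · Δt = 3717 × 1800 s = 6.691 × 10^6 m³.
Over A = 166 km², depth = V / A = 40.3 mm.

d ≈ 40.3 mm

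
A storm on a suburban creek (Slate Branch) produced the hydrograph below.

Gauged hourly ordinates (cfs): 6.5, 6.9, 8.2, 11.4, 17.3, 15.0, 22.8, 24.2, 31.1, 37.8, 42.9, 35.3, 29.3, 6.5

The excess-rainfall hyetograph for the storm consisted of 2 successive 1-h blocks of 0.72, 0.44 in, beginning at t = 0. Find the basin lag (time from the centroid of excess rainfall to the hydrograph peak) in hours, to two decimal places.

Centroid of excess rainfall: t_c = Σ P_i·t̄_i / ΣP_i = 0.8793 h (block centres at 0.5, 1.5 h).
Hydrograph peak occurs at t = 10 h, so basin lag t_L = 10 − 0.8793 = 9.12 h.

t_L ≈ 9.12 h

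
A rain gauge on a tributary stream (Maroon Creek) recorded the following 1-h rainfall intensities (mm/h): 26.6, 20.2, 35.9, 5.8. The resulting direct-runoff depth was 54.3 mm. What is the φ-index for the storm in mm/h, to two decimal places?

φ ≈ 9.47 mm/h

Only the 3 blocks with intensity above φ contribute runoff: 26.6, 20.2, 35.9 mm/h.
Σ(I−φ)·Δt = d  ⇒  (26.6+20.2+35.9 − 3φ)·1 = 54.3
φ = (82.70 − 54.3/1) / 3 = 9.47 mm/h.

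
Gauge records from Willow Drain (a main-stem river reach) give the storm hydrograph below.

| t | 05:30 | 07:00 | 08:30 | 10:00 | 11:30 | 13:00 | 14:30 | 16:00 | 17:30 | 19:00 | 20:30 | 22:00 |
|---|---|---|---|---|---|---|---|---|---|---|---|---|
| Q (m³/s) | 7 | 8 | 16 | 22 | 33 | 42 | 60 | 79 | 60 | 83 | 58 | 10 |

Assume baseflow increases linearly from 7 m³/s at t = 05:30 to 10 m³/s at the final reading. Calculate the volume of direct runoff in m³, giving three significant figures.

Direct-runoff ordinates (Q − Q_b): 0.00, 0.73, 8.45, 14.18, 24.91, 33.64, 51.36, 70.09, 50.82, 73.55, 48.27, 0.00 m³/s.
ΣQ_DR = 376.0 m³/s.
With Δt = 1.5 h = 5400 s, V = ΣQ_DR · Δt = 376.0 × 5400 = 2.03 × 10^6 m³.

V ≈ 2.03 × 10^6 m³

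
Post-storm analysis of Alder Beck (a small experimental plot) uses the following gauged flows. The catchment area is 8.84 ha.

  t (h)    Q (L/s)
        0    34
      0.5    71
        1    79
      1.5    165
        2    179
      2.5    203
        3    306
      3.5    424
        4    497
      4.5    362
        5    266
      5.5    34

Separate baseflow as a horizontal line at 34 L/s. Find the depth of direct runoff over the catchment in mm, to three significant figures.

Direct runoff: 0.0, 37.0, 45.0, 131.0, 145.0, 169.0, 272.0, 390.0, 463.0, 328.0, 232.0, 0.0 L/s; ΣQ_DR = 2212 L/s.
V = ΣQ_DR · Δt = 2212 × 1800 s = 3.982 × 10^6 L.
Over A = 8.84 ha, depth = V / A = 45.0 mm.

d ≈ 45.0 mm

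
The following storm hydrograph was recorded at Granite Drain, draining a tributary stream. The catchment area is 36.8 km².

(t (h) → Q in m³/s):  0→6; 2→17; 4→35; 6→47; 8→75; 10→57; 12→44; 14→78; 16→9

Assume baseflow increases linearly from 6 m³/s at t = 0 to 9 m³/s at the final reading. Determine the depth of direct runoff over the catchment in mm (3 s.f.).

d ≈ 58.8 mm

Direct runoff: 0.00, 10.62, 28.25, 39.88, 67.50, 49.12, 35.75, 69.38, 0.00 m³/s; ΣQ_DR = 300.5 m³/s.
V = ΣQ_DR · Δt = 300.5 × 7200 s = 2.164 × 10^6 m³.
Over A = 36.8 km², depth = V / A = 58.8 mm.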